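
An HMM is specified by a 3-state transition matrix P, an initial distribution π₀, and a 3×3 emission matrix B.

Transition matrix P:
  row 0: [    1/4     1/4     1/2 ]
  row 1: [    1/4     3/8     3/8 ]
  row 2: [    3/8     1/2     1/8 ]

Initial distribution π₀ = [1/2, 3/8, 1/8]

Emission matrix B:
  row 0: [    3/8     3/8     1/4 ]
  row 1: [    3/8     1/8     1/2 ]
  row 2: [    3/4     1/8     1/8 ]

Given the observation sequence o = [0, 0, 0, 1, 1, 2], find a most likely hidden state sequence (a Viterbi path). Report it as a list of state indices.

path = [0, 2, 1, 0, 2, 1]

t=0: δ = [1.875e-01, 1.406e-01, 9.375e-02]  (obs o_0=0)
t=1: δ = [1.758e-02, 1.978e-02, 7.031e-02]  ψ = [0, 1, 0]  (obs o_1=0)
t=2: δ = [9.888e-03, 1.318e-02, 6.592e-03]  ψ = [2, 2, 0]  (obs o_2=0)
t=3: δ = [1.236e-03, 6.180e-04, 6.180e-04]  ψ = [1, 1, 0]  (obs o_3=1)
t=4: δ = [1.159e-04, 3.862e-05, 7.725e-05]  ψ = [0, 0, 0]  (obs o_4=1)
t=5: δ = [7.242e-06, 1.931e-05, 7.242e-06]  ψ = [0, 2, 0]  (obs o_5=2)
backtrack: best end state = 1; path = [0, 2, 1, 0, 2, 1]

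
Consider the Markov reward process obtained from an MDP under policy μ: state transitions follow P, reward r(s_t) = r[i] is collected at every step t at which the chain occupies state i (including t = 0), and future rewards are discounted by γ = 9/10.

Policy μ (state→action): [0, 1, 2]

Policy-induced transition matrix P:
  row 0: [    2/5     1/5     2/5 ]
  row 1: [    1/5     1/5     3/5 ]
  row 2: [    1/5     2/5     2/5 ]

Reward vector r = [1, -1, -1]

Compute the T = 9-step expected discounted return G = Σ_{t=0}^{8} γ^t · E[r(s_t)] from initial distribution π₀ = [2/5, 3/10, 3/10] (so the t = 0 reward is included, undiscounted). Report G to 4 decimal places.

G = -2.6970

t=0: π = [0.4000, 0.3000, 0.3000], E[r] = -0.2000, γ^t·E[r] = -0.200000, running G = -0.200000
t=1: π = [0.2800, 0.2600, 0.4600], E[r] = -0.4400, γ^t·E[r] = -0.396000, running G = -0.596000
t=2: π = [0.2560, 0.2920, 0.4520], E[r] = -0.4880, γ^t·E[r] = -0.395280, running G = -0.991280
t=3: π = [0.2512, 0.2904, 0.4584], E[r] = -0.4976, γ^t·E[r] = -0.362750, running G = -1.354030
t=4: π = [0.2502, 0.2917, 0.4581], E[r] = -0.4995, γ^t·E[r] = -0.327735, running G = -1.681765
t=5: π = [0.2500, 0.2916, 0.4583], E[r] = -0.4999, γ^t·E[r] = -0.295188, running G = -1.976954
t=6: π = [0.2500, 0.2917, 0.4583], E[r] = -0.5000, γ^t·E[r] = -0.265710, running G = -2.242664
t=7: π = [0.2500, 0.2917, 0.4583], E[r] = -0.5000, γ^t·E[r] = -0.239147, running G = -2.481811
t=8: π = [0.2500, 0.2917, 0.4583], E[r] = -0.5000, γ^t·E[r] = -0.215233, running G = -2.697044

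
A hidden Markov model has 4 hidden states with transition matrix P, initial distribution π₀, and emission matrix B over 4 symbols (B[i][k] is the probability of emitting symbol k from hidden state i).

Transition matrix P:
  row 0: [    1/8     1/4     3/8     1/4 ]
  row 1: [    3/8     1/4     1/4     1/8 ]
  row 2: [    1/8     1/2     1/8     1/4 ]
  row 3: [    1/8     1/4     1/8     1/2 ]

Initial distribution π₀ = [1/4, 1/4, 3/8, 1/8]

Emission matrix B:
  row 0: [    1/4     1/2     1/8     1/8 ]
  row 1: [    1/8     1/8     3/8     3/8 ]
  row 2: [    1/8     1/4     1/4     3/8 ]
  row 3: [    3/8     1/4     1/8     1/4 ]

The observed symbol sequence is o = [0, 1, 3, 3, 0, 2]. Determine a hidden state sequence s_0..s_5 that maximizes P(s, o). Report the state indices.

t=0: δ = [6.250e-02, 3.125e-02, 4.688e-02, 4.688e-02]  (obs o_0=0)
t=1: δ = [5.859e-03, 2.930e-03, 5.859e-03, 5.859e-03]  ψ = [1, 2, 0, 3]  (obs o_1=1)
t=2: δ = [1.373e-04, 1.099e-03, 8.240e-04, 7.324e-04]  ψ = [1, 2, 0, 3]  (obs o_2=3)
t=3: δ = [5.150e-05, 1.545e-04, 1.030e-04, 9.155e-05]  ψ = [1, 2, 1, 3]  (obs o_3=3)
t=4: δ = [1.448e-05, 6.437e-06, 4.828e-06, 1.717e-05]  ψ = [1, 2, 1, 3]  (obs o_4=0)
t=5: δ = [3.017e-07, 1.609e-06, 1.358e-06, 1.073e-06]  ψ = [1, 3, 0, 3]  (obs o_5=2)
backtrack: best end state = 1; path = [3, 3, 3, 3, 3, 1]

path = [3, 3, 3, 3, 3, 1]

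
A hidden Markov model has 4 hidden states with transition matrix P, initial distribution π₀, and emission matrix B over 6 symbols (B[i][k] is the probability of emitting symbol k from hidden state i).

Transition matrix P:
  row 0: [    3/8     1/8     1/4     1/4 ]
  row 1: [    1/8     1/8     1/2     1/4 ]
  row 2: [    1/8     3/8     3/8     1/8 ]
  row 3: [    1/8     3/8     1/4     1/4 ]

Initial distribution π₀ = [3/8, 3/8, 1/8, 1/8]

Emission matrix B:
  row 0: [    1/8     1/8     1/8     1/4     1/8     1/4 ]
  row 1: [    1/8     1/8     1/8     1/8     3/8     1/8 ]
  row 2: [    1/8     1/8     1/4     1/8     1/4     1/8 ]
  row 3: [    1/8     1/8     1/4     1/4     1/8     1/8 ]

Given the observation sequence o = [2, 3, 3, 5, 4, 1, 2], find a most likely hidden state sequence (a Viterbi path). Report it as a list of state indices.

path = [0, 0, 0, 0, 2, 1, 2]

t=0: δ = [4.688e-02, 4.688e-02, 3.125e-02, 3.125e-02]  (obs o_0=2)
t=1: δ = [4.395e-03, 1.465e-03, 2.930e-03, 2.930e-03]  ψ = [0, 2, 1, 0]  (obs o_1=3)
t=2: δ = [4.120e-04, 1.373e-04, 1.373e-04, 2.747e-04]  ψ = [0, 2, 0, 0]  (obs o_2=3)
t=3: δ = [3.862e-05, 1.287e-05, 1.287e-05, 1.287e-05]  ψ = [0, 3, 0, 0]  (obs o_3=5)
t=4: δ = [1.810e-06, 1.810e-06, 2.414e-06, 1.207e-06]  ψ = [0, 0, 0, 0]  (obs o_4=4)
t=5: δ = [8.487e-08, 1.132e-07, 1.132e-07, 5.658e-08]  ψ = [0, 2, 1, 0]  (obs o_5=1)
t=6: δ = [3.978e-09, 5.304e-09, 1.414e-08, 7.072e-09]  ψ = [0, 2, 1, 1]  (obs o_6=2)
backtrack: best end state = 2; path = [0, 0, 0, 0, 2, 1, 2]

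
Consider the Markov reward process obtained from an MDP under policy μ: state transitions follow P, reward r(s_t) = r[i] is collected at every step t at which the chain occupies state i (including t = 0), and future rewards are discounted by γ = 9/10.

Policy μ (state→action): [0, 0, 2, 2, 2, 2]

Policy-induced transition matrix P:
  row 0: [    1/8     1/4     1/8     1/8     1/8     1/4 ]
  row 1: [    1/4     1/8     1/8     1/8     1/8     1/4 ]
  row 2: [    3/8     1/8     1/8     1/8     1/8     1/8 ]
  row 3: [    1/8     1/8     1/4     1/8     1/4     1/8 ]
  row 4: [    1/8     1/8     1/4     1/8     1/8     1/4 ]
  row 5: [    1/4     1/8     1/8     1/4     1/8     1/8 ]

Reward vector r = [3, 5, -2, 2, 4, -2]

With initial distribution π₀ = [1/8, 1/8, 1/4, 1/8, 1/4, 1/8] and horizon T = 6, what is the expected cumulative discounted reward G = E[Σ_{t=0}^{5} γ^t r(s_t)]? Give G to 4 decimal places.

G = 7.1633

t=0: π = [0.1250, 0.1250, 0.2500, 0.1250, 0.2500, 0.1250], E[r] = 1.5000, γ^t·E[r] = 1.500000, running G = 1.500000
t=1: π = [0.2188, 0.1406, 0.1719, 0.1406, 0.1406, 0.1875], E[r] = 1.4844, γ^t·E[r] = 1.335938, running G = 2.835938
t=2: π = [0.2090, 0.1523, 0.1602, 0.1484, 0.1426, 0.1875], E[r] = 1.5605, γ^t·E[r] = 1.264043, running G = 4.099980
t=3: π = [0.2075, 0.1511, 0.1614, 0.1484, 0.1436, 0.1880], E[r] = 1.5505, γ^t·E[r] = 1.130342, running G = 5.230322
t=4: π = [0.2077, 0.1509, 0.1615, 0.1485, 0.1436, 0.1878], E[r] = 1.5506, γ^t·E[r] = 1.017327, running G = 6.247649
t=5: π = [0.2077, 0.1510, 0.1615, 0.1485, 0.1436, 0.1878], E[r] = 1.5506, γ^t·E[r] = 0.915613, running G = 7.163262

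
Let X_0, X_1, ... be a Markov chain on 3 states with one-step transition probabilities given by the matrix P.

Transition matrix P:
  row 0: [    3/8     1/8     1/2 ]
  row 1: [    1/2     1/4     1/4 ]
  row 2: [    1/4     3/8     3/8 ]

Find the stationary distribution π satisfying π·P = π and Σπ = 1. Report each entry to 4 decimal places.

Balance equations π_j = Σ_i π_i·P[i][j]:
  π_0 = 3/8·π_0 + 1/2·π_1 + 1/4·π_2
  π_1 = 1/8·π_0 + 1/4·π_1 + 3/8·π_2
  normalize: π_0 + π_1 + π_2 = 1
Solving the linear system gives exactly π = [24/67, 17/67, 26/67].

π = [0.3582, 0.2537, 0.3881]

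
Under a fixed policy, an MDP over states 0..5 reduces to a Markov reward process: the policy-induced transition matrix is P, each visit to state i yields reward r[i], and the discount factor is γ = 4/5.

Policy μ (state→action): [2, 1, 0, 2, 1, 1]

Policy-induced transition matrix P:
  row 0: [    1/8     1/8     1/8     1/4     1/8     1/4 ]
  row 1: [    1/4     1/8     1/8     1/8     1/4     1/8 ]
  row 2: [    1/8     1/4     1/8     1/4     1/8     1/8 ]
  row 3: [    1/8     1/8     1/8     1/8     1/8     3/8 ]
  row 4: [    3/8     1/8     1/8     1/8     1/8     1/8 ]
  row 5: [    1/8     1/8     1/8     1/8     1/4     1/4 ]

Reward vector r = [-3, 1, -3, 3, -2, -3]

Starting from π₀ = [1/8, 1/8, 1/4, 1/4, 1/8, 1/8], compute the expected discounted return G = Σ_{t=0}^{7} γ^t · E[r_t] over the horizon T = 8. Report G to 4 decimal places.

G = -4.8652

t=0: π = [0.1250, 0.1250, 0.2500, 0.2500, 0.1250, 0.1250], E[r] = -0.8750, γ^t·E[r] = -0.875000, running G = -0.875000
t=1: π = [0.1719, 0.1563, 0.1250, 0.1719, 0.1563, 0.2188], E[r] = -1.1875, γ^t·E[r] = -0.950000, running G = -1.825000
t=2: π = [0.1836, 0.1406, 0.1250, 0.1621, 0.1719, 0.2168], E[r] = -1.2930, γ^t·E[r] = -0.827500, running G = -2.652500
t=3: π = [0.1855, 0.1406, 0.1250, 0.1636, 0.1697, 0.2156], E[r] = -1.2864, γ^t·E[r] = -0.658625, running G = -3.311125
t=4: π = [0.1850, 0.1406, 0.1250, 0.1638, 0.1695, 0.2160], E[r] = -1.2851, γ^t·E[r] = -0.526363, running G = -3.837488
t=5: π = [0.1850, 0.1406, 0.1250, 0.1637, 0.1696, 0.2161], E[r] = -1.2854, γ^t·E[r] = -0.421206, running G = -4.258694
t=6: π = [0.1850, 0.1406, 0.1250, 0.1637, 0.1696, 0.2161], E[r] = -1.2854, γ^t·E[r] = -0.336971, running G = -4.595665
t=7: π = [0.1850, 0.1406, 0.1250, 0.1637, 0.1696, 0.2161], E[r] = -1.2854, γ^t·E[r] = -0.269575, running G = -4.865239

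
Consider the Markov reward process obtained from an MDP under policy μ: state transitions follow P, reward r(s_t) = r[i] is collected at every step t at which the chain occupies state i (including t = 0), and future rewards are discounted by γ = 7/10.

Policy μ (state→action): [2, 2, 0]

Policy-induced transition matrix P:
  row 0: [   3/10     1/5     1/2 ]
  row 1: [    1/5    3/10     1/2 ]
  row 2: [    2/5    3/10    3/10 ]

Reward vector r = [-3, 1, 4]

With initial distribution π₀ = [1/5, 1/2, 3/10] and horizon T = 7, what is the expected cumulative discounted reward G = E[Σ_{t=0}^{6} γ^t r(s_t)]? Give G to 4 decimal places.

G = 3.2789

t=0: π = [0.2000, 0.5000, 0.3000], E[r] = 1.1000, γ^t·E[r] = 1.100000, running G = 1.100000
t=1: π = [0.2800, 0.2800, 0.4400], E[r] = 1.2000, γ^t·E[r] = 0.840000, running G = 1.940000
t=2: π = [0.3160, 0.2720, 0.4120], E[r] = 0.9720, γ^t·E[r] = 0.476280, running G = 2.416280
t=3: π = [0.3140, 0.2684, 0.4176], E[r] = 0.9968, γ^t·E[r] = 0.341902, running G = 2.758182
t=4: π = [0.3149, 0.2686, 0.4165], E[r] = 0.9898, γ^t·E[r] = 0.237641, running G = 2.995824
t=5: π = [0.3148, 0.2685, 0.4167], E[r] = 0.9910, γ^t·E[r] = 0.166551, running G = 3.162374
t=6: π = [0.3148, 0.2685, 0.4167], E[r] = 0.9907, γ^t·E[r] = 0.116555, running G = 3.278929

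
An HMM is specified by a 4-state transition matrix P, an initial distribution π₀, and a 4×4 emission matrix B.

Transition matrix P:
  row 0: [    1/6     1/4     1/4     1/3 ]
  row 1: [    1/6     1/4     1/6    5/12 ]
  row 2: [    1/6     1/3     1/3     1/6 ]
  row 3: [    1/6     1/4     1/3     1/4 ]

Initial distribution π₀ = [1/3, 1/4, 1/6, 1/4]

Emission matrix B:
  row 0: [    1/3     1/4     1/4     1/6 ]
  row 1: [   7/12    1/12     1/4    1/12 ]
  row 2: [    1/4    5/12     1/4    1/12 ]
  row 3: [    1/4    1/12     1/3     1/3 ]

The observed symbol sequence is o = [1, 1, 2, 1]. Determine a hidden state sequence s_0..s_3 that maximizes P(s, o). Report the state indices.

t=0: δ = [8.333e-02, 2.083e-02, 6.944e-02, 2.083e-02]  (obs o_0=1)
t=1: δ = [3.472e-03, 1.929e-03, 9.645e-03, 2.315e-03]  ψ = [0, 2, 2, 0]  (obs o_1=1)
t=2: δ = [4.019e-04, 8.038e-04, 8.038e-04, 5.358e-04]  ψ = [2, 2, 2, 2]  (obs o_2=2)
t=3: δ = [3.349e-05, 2.233e-05, 1.116e-04, 2.791e-05]  ψ = [1, 2, 2, 1]  (obs o_3=1)
backtrack: best end state = 2; path = [2, 2, 2, 2]

path = [2, 2, 2, 2]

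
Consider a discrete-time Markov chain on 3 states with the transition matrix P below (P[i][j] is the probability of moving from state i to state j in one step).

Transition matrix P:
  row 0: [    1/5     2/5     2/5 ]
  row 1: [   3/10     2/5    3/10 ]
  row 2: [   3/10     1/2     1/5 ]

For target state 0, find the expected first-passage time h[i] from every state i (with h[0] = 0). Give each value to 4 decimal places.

First-step conditioning: h[0] = 0; for i ≠ 0, h[i] = 1 + Σ_k P[i][k]·h[k].
  h[1] = 1 + 2/5·h[1] + 3/10·h[2]
  h[2] = 1 + 1/2·h[1] + 1/5·h[2]
Solving the 2×2 linear system over states ≠ 0 gives exactly h = [0, 10/3, 10/3] (h[0] = 0 is the target).

h = [0.0000, 3.3333, 3.3333]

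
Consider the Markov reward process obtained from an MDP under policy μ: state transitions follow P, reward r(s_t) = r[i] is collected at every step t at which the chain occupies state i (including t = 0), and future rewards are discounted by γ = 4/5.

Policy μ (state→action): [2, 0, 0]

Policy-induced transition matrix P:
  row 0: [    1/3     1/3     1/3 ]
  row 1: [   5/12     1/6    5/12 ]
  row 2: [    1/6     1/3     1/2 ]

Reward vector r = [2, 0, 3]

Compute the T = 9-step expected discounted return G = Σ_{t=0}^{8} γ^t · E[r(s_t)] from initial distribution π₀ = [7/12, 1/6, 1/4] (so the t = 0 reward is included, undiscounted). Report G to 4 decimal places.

G = 8.0354

t=0: π = [0.5833, 0.1667, 0.2500], E[r] = 1.9167, γ^t·E[r] = 1.916667, running G = 1.916667
t=1: π = [0.3056, 0.3056, 0.3889], E[r] = 1.7778, γ^t·E[r] = 1.422222, running G = 3.338889
t=2: π = [0.2940, 0.2824, 0.4236], E[r] = 1.8588, γ^t·E[r] = 1.189630, running G = 4.528519
t=3: π = [0.2863, 0.2863, 0.4275], E[r] = 1.8549, γ^t·E[r] = 0.949728, running G = 5.478247
t=4: π = [0.2859, 0.2856, 0.4284], E[r] = 1.8572, γ^t·E[r] = 0.760705, running G = 6.238951
t=5: π = [0.2857, 0.2857, 0.4285], E[r] = 1.8571, γ^t·E[r] = 0.608529, running G = 6.847480
t=6: π = [0.2857, 0.2857, 0.4286], E[r] = 1.8571, γ^t·E[r] = 0.486839, running G = 7.334319
t=7: π = [0.2857, 0.2857, 0.4286], E[r] = 1.8571, γ^t·E[r] = 0.389471, running G = 7.723790
t=8: π = [0.2857, 0.2857, 0.4286], E[r] = 1.8571, γ^t·E[r] = 0.311577, running G = 8.035367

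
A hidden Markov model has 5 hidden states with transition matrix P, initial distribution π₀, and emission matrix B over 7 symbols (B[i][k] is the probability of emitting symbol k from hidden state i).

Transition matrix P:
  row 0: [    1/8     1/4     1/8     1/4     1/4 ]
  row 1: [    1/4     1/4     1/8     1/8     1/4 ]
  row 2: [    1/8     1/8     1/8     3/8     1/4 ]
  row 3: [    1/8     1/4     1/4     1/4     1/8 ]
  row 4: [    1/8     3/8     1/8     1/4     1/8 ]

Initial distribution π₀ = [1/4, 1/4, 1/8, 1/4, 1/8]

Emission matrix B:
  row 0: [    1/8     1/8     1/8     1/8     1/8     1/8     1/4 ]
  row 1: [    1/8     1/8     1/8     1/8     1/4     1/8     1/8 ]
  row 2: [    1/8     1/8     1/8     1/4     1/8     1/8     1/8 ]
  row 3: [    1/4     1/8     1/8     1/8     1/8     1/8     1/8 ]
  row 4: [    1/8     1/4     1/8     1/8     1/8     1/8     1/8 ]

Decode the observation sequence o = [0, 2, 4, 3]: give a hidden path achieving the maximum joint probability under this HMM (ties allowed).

t=0: δ = [3.125e-02, 3.125e-02, 1.562e-02, 6.250e-02, 1.562e-02]  (obs o_0=0)
t=1: δ = [9.766e-04, 1.953e-03, 1.953e-03, 1.953e-03, 9.766e-04]  ψ = [1, 3, 3, 3, 0]  (obs o_1=2)
t=2: δ = [6.104e-05, 1.221e-04, 6.104e-05, 9.155e-05, 6.104e-05]  ψ = [1, 1, 3, 2, 1]  (obs o_2=4)
t=3: δ = [3.815e-06, 3.815e-06, 5.722e-06, 2.861e-06, 3.815e-06]  ψ = [1, 1, 3, 2, 1]  (obs o_3=3)
backtrack: best end state = 2; path = [3, 2, 3, 2]

path = [3, 2, 3, 2]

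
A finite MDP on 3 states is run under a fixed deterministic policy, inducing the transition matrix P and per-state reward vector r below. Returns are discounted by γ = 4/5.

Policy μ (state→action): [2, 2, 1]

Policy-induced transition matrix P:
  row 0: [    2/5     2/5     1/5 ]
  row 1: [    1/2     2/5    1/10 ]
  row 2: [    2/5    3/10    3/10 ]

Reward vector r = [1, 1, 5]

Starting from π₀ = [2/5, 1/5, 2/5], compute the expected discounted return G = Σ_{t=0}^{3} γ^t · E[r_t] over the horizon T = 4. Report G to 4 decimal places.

G = 6.1024

t=0: π = [0.4000, 0.2000, 0.4000], E[r] = 2.6000, γ^t·E[r] = 2.600000, running G = 2.600000
t=1: π = [0.4200, 0.3600, 0.2200], E[r] = 1.8800, γ^t·E[r] = 1.504000, running G = 4.104000
t=2: π = [0.4360, 0.3780, 0.1860], E[r] = 1.7440, γ^t·E[r] = 1.116160, running G = 5.220160
t=3: π = [0.4378, 0.3814, 0.1808], E[r] = 1.7232, γ^t·E[r] = 0.882278, running G = 6.102438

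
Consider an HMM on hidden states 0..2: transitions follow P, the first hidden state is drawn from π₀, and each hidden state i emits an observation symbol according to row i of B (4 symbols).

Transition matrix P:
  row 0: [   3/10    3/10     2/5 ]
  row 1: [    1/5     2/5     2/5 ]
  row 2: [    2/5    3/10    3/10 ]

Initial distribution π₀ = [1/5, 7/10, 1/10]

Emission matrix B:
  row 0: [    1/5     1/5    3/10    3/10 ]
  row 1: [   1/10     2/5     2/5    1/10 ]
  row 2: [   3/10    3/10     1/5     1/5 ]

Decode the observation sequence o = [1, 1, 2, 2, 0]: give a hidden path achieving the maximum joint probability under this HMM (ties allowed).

t=0: δ = [4.000e-02, 2.800e-01, 3.000e-02]  (obs o_0=1)
t=1: δ = [1.120e-02, 4.480e-02, 3.360e-02]  ψ = [1, 1, 1]  (obs o_1=1)
t=2: δ = [4.032e-03, 7.168e-03, 3.584e-03]  ψ = [2, 1, 1]  (obs o_2=2)
t=3: δ = [4.301e-04, 1.147e-03, 5.734e-04]  ψ = [1, 1, 1]  (obs o_3=2)
t=4: δ = [4.588e-05, 4.588e-05, 1.376e-04]  ψ = [1, 1, 1]  (obs o_4=0)
backtrack: best end state = 2; path = [1, 1, 1, 1, 2]

path = [1, 1, 1, 1, 2]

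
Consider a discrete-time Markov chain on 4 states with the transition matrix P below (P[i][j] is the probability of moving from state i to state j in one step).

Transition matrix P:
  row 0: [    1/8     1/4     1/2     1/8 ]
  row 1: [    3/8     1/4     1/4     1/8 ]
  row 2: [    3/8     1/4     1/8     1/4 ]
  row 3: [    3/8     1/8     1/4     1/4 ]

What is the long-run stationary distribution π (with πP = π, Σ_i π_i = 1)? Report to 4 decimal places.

Balance equations π_j = Σ_i π_i·P[i][j]:
  π_0 = 1/8·π_0 + 3/8·π_1 + 3/8·π_2 + 3/8·π_3
  π_1 = 1/4·π_0 + 1/4·π_1 + 1/4·π_2 + 1/8·π_3
  π_2 = 1/2·π_0 + 1/4·π_1 + 1/8·π_2 + 1/4·π_3
  normalize: π_0 + π_1 + π_2 + π_3 = 1
Solving the linear system gives exactly π = [3/10, 143/630, 13/45, 58/315].

π = [0.3000, 0.2270, 0.2889, 0.1841]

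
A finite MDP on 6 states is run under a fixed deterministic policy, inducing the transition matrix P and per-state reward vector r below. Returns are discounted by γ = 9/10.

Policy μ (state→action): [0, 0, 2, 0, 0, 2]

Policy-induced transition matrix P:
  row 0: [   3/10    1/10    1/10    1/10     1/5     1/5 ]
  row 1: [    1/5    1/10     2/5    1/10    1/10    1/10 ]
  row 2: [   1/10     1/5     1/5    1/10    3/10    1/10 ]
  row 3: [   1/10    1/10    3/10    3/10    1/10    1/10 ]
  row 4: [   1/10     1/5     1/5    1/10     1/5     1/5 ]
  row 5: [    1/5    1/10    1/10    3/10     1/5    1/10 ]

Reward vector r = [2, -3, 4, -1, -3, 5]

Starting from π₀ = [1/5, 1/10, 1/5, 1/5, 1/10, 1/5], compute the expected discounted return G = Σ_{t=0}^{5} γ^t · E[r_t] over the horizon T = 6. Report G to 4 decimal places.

t=0: π = [0.2000, 0.1000, 0.2000, 0.2000, 0.1000, 0.2000], E[r] = 1.4000, γ^t·E[r] = 1.400000, running G = 1.400000
t=1: π = [0.1700, 0.1300, 0.2000, 0.1800, 0.1900, 0.1300], E[r] = 0.6500, γ^t·E[r] = 0.585000, running G = 1.985000
t=2: π = [0.1600, 0.1390, 0.2140, 0.1620, 0.1890, 0.1360], E[r] = 0.7100, γ^t·E[r] = 0.575100, running G = 2.560100
t=3: π = [0.1595, 0.1403, 0.2144, 0.1596, 0.1913, 0.1349], E[r] = 0.6967, γ^t·E[r] = 0.507894, running G = 3.067994
t=4: π = [0.1594, 0.1406, 0.2146, 0.1589, 0.1915, 0.1351], E[r] = 0.6976, γ^t·E[r] = 0.457695, running G = 3.525690
t=5: π = [0.1594, 0.1406, 0.2146, 0.1588, 0.1915, 0.1351], E[r] = 0.6974, γ^t·E[r] = 0.411814, running G = 3.937504

G = 3.9375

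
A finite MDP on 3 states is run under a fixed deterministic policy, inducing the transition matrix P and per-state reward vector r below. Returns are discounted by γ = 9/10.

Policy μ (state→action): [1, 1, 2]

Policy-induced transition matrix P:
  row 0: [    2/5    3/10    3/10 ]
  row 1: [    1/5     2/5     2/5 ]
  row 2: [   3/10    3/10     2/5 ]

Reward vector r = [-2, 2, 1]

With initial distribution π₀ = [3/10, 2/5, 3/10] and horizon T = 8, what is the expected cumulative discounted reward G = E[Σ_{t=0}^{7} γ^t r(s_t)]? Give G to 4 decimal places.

G = 2.6140

t=0: π = [0.3000, 0.4000, 0.3000], E[r] = 0.5000, γ^t·E[r] = 0.500000, running G = 0.500000
t=1: π = [0.2900, 0.3400, 0.3700], E[r] = 0.4700, γ^t·E[r] = 0.423000, running G = 0.923000
t=2: π = [0.2950, 0.3340, 0.3710], E[r] = 0.4490, γ^t·E[r] = 0.363690, running G = 1.286690
t=3: π = [0.2961, 0.3334, 0.3705], E[r] = 0.4451, γ^t·E[r] = 0.324478, running G = 1.611168
t=4: π = [0.2963, 0.3333, 0.3704], E[r] = 0.4445, γ^t·E[r] = 0.291656, running G = 1.902824
t=5: π = [0.2963, 0.3333, 0.3704], E[r] = 0.4445, γ^t·E[r] = 0.262446, running G = 2.165270
t=6: π = [0.2963, 0.3333, 0.3704], E[r] = 0.4444, γ^t·E[r] = 0.236197, running G = 2.401467
t=7: π = [0.2963, 0.3333, 0.3704], E[r] = 0.4444, γ^t·E[r] = 0.212576, running G = 2.614043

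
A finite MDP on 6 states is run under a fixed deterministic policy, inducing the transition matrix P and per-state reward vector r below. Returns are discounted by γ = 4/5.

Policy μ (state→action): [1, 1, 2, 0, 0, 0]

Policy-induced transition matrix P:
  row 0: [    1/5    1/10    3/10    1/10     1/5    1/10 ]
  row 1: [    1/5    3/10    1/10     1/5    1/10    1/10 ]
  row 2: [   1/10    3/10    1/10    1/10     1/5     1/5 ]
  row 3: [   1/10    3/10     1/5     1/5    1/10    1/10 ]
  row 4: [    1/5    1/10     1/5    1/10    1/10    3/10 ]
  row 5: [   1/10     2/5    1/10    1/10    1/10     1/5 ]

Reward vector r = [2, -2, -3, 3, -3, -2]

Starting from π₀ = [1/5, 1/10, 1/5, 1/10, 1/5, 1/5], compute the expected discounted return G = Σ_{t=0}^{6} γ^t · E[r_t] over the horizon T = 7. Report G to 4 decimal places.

t=0: π = [0.2000, 0.1000, 0.2000, 0.1000, 0.2000, 0.2000], E[r] = -1.1000, γ^t·E[r] = -1.100000, running G = -1.100000
t=1: π = [0.1500, 0.2400, 0.1700, 0.1200, 0.1400, 0.1800], E[r] = -1.1100, γ^t·E[r] = -0.888000, running G = -1.988000
t=2: π = [0.1530, 0.2600, 0.1560, 0.1360, 0.1320, 0.1630], E[r] = -0.9960, γ^t·E[r] = -0.637440, running G = -2.625440
t=3: π = [0.1545, 0.2593, 0.1574, 0.1396, 0.1309, 0.1583], E[r] = -0.9723, γ^t·E[r] = -0.497818, running G = -3.123258
t=4: π = [0.1545, 0.2588, 0.1580, 0.1399, 0.1312, 0.1578], E[r] = -0.9718, γ^t·E[r] = -0.398053, running G = -3.521311
t=5: π = [0.1544, 0.2586, 0.1580, 0.1399, 0.1312, 0.1578], E[r] = -0.9722, γ^t·E[r] = -0.318557, running G = -3.839868
t=6: π = [0.1544, 0.2586, 0.1580, 0.1399, 0.1312, 0.1578], E[r] = -0.9723, γ^t·E[r] = -0.254872, running G = -4.094740

G = -4.0947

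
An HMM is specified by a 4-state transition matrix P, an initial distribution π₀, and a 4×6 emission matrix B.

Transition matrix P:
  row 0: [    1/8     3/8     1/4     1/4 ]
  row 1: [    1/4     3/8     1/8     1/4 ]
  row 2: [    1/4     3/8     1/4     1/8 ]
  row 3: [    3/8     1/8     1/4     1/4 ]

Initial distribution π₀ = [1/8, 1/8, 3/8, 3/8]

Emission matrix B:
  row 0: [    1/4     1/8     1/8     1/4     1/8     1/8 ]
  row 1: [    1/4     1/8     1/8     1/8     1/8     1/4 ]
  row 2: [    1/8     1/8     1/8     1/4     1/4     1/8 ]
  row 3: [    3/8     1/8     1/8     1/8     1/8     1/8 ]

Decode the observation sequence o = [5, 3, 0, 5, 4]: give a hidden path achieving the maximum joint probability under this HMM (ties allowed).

t=0: δ = [1.562e-02, 3.125e-02, 4.688e-02, 4.688e-02]  (obs o_0=5)
t=1: δ = [4.395e-03, 2.197e-03, 2.930e-03, 1.465e-03]  ψ = [3, 2, 2, 3]  (obs o_1=3)
t=2: δ = [1.831e-04, 4.120e-04, 1.373e-04, 4.120e-04]  ψ = [2, 0, 0, 0]  (obs o_2=0)
t=3: δ = [1.931e-05, 3.862e-05, 1.287e-05, 1.287e-05]  ψ = [3, 1, 3, 1]  (obs o_3=5)
t=4: δ = [1.207e-06, 1.810e-06, 1.207e-06, 1.207e-06]  ψ = [1, 1, 0, 1]  (obs o_4=4)
backtrack: best end state = 1; path = [3, 0, 1, 1, 1]

path = [3, 0, 1, 1, 1]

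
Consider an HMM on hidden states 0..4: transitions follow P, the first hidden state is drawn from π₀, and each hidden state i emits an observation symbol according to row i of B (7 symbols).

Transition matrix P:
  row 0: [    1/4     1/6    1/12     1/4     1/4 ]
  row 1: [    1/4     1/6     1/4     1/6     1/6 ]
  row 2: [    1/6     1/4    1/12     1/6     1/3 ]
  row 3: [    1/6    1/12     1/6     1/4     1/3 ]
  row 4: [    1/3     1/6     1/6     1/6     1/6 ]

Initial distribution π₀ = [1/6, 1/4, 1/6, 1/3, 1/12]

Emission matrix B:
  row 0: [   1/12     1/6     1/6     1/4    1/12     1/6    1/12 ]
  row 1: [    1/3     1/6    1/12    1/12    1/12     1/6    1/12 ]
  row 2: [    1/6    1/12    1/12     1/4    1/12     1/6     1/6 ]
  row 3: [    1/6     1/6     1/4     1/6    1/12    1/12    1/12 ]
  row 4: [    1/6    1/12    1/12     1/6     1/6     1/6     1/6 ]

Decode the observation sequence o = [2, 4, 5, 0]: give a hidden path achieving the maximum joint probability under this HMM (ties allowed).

path = [3, 4, 0, 1]

t=0: δ = [2.778e-02, 2.083e-02, 1.389e-02, 8.333e-02, 6.944e-03]  (obs o_0=2)
t=1: δ = [1.157e-03, 5.787e-04, 1.157e-03, 1.736e-03, 4.630e-03]  ψ = [3, 3, 3, 3, 3]  (obs o_1=4)
t=2: δ = [2.572e-04, 1.286e-04, 1.286e-04, 6.430e-05, 1.286e-04]  ψ = [4, 4, 4, 4, 4]  (obs o_2=5)
t=3: δ = [5.358e-06, 1.429e-05, 5.358e-06, 1.072e-05, 1.072e-05]  ψ = [0, 0, 1, 0, 0]  (obs o_3=0)
backtrack: best end state = 1; path = [3, 4, 0, 1]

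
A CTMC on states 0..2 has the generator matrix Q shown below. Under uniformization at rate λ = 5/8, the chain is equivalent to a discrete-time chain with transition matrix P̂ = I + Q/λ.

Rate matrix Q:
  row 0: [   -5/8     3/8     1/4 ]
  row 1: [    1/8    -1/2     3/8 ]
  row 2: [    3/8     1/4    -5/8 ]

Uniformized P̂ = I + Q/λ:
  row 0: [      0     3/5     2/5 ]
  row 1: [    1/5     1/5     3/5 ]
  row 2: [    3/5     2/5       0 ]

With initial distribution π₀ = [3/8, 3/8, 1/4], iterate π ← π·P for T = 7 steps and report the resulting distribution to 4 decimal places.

π = [0.2804, 0.3799, 0.3397]

t=0: π = [0.3750, 0.3750, 0.2500]
t=1: π = [0.2250, 0.4000, 0.3750]
t=2: π = [0.3050, 0.3650, 0.3300]
t=3: π = [0.2710, 0.3880, 0.3410]
t=4: π = [0.2822, 0.3766, 0.3412]
t=5: π = [0.2800, 0.3811, 0.3388]
t=6: π = [0.2795, 0.3798, 0.3407]
t=7: π = [0.2804, 0.3799, 0.3397]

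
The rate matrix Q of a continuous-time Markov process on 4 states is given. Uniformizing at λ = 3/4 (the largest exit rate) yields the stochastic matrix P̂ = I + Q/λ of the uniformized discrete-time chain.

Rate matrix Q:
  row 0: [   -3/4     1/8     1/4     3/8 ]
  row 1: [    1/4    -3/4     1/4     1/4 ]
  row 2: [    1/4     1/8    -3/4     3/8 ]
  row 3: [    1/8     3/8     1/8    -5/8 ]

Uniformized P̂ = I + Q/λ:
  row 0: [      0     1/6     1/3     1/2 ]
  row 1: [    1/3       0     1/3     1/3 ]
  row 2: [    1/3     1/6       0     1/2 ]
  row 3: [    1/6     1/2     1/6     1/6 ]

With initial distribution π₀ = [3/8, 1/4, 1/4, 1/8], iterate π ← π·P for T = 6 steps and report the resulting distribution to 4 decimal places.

t=0: π = [0.3750, 0.2500, 0.2500, 0.1250]
t=1: π = [0.1875, 0.1667, 0.2292, 0.4167]
t=2: π = [0.2014, 0.2778, 0.1875, 0.3333]
t=3: π = [0.2106, 0.2315, 0.2153, 0.3426]
t=4: π = [0.2060, 0.2423, 0.2045, 0.3472]
t=5: π = [0.2068, 0.2420, 0.2073, 0.3439]
t=6: π = [0.2071, 0.2410, 0.2069, 0.3450]

π = [0.2071, 0.2410, 0.2069, 0.3450]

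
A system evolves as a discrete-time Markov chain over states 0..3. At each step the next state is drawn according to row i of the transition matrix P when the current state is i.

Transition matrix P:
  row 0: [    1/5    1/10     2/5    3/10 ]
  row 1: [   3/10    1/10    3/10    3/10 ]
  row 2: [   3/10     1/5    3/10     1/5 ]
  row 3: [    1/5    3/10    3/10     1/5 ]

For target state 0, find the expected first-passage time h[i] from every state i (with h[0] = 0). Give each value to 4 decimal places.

h = [0.0000, 3.6304, 3.5974, 3.9604]

First-step conditioning: h[0] = 0; for i ≠ 0, h[i] = 1 + Σ_k P[i][k]·h[k].
  h[1] = 1 + 1/10·h[1] + 3/10·h[2] + 3/10·h[3]
  h[2] = 1 + 1/5·h[1] + 3/10·h[2] + 1/5·h[3]
  h[3] = 1 + 3/10·h[1] + 3/10·h[2] + 1/5·h[3]
Solving the 3×3 linear system over states ≠ 0 gives exactly h = [0, 1100/303, 1090/303, 400/101] (h[0] = 0 is the target).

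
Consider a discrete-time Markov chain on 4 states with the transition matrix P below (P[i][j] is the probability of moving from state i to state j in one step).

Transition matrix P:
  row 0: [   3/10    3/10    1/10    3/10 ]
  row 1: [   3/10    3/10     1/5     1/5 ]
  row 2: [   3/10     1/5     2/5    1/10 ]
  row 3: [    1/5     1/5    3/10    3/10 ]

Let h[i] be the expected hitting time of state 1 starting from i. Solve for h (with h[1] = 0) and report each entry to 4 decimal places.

First-step conditioning: h[1] = 0; for i ≠ 1, h[i] = 1 + Σ_k P[i][k]·h[k].
  h[0] = 1 + 3/10·h[0] + 1/10·h[2] + 3/10·h[3]
  h[2] = 1 + 3/10·h[0] + 2/5·h[2] + 1/10·h[3]
  h[3] = 1 + 1/5·h[0] + 3/10·h[2] + 3/10·h[3]
Solving the 3×3 linear system over states ≠ 1 gives exactly h = [740/187, 0, 820/187, 830/187] (h[1] = 0 is the target).

h = [3.9572, 0.0000, 4.3850, 4.4385]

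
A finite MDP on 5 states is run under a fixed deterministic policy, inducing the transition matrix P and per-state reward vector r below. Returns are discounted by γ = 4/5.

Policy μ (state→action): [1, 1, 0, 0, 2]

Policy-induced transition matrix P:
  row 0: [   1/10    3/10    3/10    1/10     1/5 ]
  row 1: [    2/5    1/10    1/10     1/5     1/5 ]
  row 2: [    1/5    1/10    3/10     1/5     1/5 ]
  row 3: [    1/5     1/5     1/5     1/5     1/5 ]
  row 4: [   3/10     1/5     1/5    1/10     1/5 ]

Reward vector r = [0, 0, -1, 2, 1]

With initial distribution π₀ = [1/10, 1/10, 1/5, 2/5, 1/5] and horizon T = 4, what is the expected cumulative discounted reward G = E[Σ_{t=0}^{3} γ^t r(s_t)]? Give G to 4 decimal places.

G = 1.3860

t=0: π = [0.1000, 0.1000, 0.2000, 0.4000, 0.2000], E[r] = 0.8000, γ^t·E[r] = 0.800000, running G = 0.800000
t=1: π = [0.2300, 0.1800, 0.2200, 0.1700, 0.2000], E[r] = 0.3200, γ^t·E[r] = 0.256000, running G = 1.056000
t=2: π = [0.2330, 0.1830, 0.2270, 0.1570, 0.2000], E[r] = 0.2870, γ^t·E[r] = 0.183680, running G = 1.239680
t=3: π = [0.2333, 0.1823, 0.2277, 0.1567, 0.2000], E[r] = 0.2857, γ^t·E[r] = 0.146278, running G = 1.385958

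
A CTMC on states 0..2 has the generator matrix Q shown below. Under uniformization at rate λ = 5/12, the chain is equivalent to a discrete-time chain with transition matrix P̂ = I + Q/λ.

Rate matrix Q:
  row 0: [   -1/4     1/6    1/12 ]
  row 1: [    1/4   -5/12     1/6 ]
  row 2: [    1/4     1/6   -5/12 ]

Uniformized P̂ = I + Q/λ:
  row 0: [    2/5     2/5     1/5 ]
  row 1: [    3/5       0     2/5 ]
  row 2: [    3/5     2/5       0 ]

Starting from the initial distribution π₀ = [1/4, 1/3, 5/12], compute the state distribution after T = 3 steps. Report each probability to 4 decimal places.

t=0: π = [0.2500, 0.3333, 0.4167]
t=1: π = [0.5500, 0.2667, 0.1833]
t=2: π = [0.4900, 0.2933, 0.2167]
t=3: π = [0.5020, 0.2827, 0.2153]

π = [0.5020, 0.2827, 0.2153]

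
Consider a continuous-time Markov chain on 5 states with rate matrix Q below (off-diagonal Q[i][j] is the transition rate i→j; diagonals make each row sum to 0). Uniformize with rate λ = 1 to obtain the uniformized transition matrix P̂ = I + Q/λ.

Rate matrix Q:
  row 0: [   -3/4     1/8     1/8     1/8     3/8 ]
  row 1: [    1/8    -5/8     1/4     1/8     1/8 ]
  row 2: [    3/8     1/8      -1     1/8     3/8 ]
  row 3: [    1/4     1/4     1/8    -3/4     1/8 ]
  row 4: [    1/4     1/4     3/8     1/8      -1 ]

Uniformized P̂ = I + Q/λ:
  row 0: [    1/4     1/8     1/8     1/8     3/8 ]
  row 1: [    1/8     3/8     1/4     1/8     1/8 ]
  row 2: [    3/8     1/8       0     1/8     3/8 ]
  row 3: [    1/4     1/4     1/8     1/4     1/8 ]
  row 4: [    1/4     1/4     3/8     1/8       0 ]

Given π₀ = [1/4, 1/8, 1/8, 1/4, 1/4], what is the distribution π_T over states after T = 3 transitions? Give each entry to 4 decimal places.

π = [0.2441, 0.2251, 0.1836, 0.1431, 0.2041]

t=0: π = [0.2500, 0.1250, 0.1250, 0.2500, 0.2500]
t=1: π = [0.2500, 0.2188, 0.1875, 0.1563, 0.1875]
t=2: π = [0.2461, 0.2227, 0.1758, 0.1445, 0.2109]
t=3: π = [0.2441, 0.2251, 0.1836, 0.1431, 0.2041]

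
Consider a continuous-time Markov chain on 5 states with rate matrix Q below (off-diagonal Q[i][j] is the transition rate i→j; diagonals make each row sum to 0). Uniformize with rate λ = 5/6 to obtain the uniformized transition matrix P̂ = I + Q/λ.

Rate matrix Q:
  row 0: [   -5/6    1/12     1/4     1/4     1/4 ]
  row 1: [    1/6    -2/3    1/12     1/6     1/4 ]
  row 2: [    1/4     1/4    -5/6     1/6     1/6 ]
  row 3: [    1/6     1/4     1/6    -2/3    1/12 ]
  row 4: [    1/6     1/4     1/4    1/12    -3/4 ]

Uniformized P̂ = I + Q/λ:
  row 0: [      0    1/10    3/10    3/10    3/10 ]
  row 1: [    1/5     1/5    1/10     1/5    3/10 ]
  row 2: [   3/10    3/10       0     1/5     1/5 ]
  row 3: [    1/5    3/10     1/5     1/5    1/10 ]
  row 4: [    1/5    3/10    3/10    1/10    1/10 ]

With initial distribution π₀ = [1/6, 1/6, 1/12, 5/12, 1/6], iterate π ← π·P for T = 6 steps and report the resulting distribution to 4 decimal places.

t=0: π = [0.1667, 0.1667, 0.0833, 0.4167, 0.1667]
t=1: π = [0.1750, 0.2500, 0.2000, 0.2000, 0.1750]
t=2: π = [0.1850, 0.2400, 0.1700, 0.2000, 0.2050]
t=3: π = [0.1800, 0.2390, 0.1810, 0.1980, 0.2020]
t=4: π = [0.1821, 0.2401, 0.1781, 0.1978, 0.2019]
t=5: π = [0.1814, 0.2396, 0.1788, 0.1980, 0.2023]
t=6: π = [0.1816, 0.2398, 0.1787, 0.1979, 0.2021]

π = [0.1816, 0.2398, 0.1787, 0.1979, 0.2021]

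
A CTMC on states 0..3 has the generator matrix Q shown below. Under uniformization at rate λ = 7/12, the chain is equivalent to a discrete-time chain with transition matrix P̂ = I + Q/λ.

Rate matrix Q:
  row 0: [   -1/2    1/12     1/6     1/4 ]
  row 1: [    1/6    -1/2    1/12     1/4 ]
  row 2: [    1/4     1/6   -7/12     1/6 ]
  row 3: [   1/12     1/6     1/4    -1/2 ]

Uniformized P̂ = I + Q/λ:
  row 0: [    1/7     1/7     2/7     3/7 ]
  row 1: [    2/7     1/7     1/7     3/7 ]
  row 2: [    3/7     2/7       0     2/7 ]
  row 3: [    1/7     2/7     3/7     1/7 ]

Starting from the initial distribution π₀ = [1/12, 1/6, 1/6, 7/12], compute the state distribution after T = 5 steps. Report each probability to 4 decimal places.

t=0: π = [0.0833, 0.1667, 0.1667, 0.5833]
t=1: π = [0.2143, 0.2500, 0.2976, 0.2381]
t=2: π = [0.2636, 0.2194, 0.1990, 0.3180]
t=3: π = [0.2310, 0.2167, 0.2430, 0.3093]
t=4: π = [0.2432, 0.2217, 0.2295, 0.3055]
t=5: π = [0.2401, 0.2193, 0.2321, 0.3085]

π = [0.2401, 0.2193, 0.2321, 0.3085]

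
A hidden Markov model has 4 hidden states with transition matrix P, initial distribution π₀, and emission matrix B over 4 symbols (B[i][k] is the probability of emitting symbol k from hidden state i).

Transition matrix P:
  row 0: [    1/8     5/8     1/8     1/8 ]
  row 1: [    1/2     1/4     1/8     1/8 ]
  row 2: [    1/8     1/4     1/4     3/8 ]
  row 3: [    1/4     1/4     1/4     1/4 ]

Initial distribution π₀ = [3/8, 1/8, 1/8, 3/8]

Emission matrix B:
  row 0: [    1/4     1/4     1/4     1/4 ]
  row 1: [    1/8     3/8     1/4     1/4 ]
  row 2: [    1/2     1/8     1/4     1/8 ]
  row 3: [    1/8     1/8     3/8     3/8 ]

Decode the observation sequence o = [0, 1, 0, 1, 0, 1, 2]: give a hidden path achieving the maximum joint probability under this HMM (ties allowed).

t=0: δ = [9.375e-02, 1.562e-02, 6.250e-02, 4.688e-02]  (obs o_0=0)
t=1: δ = [2.930e-03, 2.197e-02, 1.953e-03, 2.930e-03]  ψ = [0, 0, 2, 2]  (obs o_1=1)
t=2: δ = [2.747e-03, 6.866e-04, 1.373e-03, 3.433e-04]  ψ = [1, 1, 1, 1]  (obs o_2=0)
t=3: δ = [8.583e-05, 6.437e-04, 4.292e-05, 6.437e-05]  ψ = [0, 0, 0, 2]  (obs o_3=1)
t=4: δ = [8.047e-05, 2.012e-05, 4.023e-05, 1.006e-05]  ψ = [1, 1, 1, 1]  (obs o_4=0)
t=5: δ = [2.515e-06, 1.886e-05, 1.257e-06, 1.886e-06]  ψ = [0, 0, 0, 2]  (obs o_5=1)
t=6: δ = [2.357e-06, 1.179e-06, 5.894e-07, 8.840e-07]  ψ = [1, 1, 1, 1]  (obs o_6=2)
backtrack: best end state = 0; path = [0, 1, 0, 1, 0, 1, 0]

path = [0, 1, 0, 1, 0, 1, 0]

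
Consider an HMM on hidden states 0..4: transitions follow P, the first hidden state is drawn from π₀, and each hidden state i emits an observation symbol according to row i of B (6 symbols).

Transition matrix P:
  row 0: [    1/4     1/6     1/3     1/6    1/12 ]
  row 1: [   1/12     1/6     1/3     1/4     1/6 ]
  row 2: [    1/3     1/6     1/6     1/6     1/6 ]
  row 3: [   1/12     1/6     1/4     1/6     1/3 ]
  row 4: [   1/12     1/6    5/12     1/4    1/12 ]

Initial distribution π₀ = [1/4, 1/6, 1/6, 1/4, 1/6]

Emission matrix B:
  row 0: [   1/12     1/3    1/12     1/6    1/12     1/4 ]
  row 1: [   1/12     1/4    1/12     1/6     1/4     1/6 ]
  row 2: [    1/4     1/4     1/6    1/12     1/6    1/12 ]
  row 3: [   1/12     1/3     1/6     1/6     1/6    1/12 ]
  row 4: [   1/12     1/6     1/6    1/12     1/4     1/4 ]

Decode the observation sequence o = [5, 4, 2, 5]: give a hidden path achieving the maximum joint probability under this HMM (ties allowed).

path = [0, 1, 2, 0]

t=0: δ = [6.250e-02, 2.778e-02, 1.389e-02, 2.083e-02, 4.167e-02]  (obs o_0=5)
t=1: δ = [1.302e-03, 2.604e-03, 3.472e-03, 1.736e-03, 1.736e-03]  ψ = [0, 0, 0, 0, 3]  (obs o_1=4)
t=2: δ = [9.645e-05, 4.823e-05, 1.447e-04, 1.085e-04, 9.645e-05]  ψ = [2, 2, 1, 1, 2]  (obs o_2=2)
t=3: δ = [1.206e-05, 4.019e-06, 3.349e-06, 2.009e-06, 9.042e-06]  ψ = [2, 2, 4, 2, 3]  (obs o_3=5)
backtrack: best end state = 0; path = [0, 1, 2, 0]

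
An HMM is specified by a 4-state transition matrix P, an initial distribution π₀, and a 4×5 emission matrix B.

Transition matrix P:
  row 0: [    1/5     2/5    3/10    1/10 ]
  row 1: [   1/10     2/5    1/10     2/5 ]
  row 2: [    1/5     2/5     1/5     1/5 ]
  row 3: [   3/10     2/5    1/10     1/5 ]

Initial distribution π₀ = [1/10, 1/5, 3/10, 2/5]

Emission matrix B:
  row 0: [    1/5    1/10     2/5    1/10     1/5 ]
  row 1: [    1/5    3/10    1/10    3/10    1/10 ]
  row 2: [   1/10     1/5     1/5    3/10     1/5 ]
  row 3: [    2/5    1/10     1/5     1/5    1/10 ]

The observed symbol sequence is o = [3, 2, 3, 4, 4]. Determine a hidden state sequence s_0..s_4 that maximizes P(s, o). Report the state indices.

path = [3, 0, 1, 3, 0]

t=0: δ = [1.000e-02, 6.000e-02, 9.000e-02, 8.000e-02]  (obs o_0=3)
t=1: δ = [9.600e-03, 3.600e-03, 3.600e-03, 4.800e-03]  ψ = [3, 2, 2, 1]  (obs o_1=2)
t=2: δ = [1.920e-04, 1.152e-03, 8.640e-04, 2.880e-04]  ψ = [0, 0, 0, 1]  (obs o_2=3)
t=3: δ = [3.456e-05, 4.608e-05, 3.456e-05, 4.608e-05]  ψ = [2, 1, 2, 1]  (obs o_3=4)
t=4: δ = [2.765e-06, 1.843e-06, 2.074e-06, 1.843e-06]  ψ = [3, 1, 0, 1]  (obs o_4=4)
backtrack: best end state = 0; path = [3, 0, 1, 3, 0]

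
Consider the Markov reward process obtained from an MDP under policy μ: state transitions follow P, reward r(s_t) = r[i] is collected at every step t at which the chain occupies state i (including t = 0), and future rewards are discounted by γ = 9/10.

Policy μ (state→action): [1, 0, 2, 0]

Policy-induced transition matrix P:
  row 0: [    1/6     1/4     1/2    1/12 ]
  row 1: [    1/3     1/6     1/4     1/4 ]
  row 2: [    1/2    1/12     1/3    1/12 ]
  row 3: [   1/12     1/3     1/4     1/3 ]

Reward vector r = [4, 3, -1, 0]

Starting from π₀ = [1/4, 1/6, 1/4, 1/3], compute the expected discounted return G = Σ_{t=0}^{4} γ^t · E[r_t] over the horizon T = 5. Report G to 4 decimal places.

t=0: π = [0.2500, 0.1667, 0.2500, 0.3333], E[r] = 1.2500, γ^t·E[r] = 1.250000, running G = 1.250000
t=1: π = [0.2500, 0.2222, 0.3333, 0.1944], E[r] = 1.3333, γ^t·E[r] = 1.200000, running G = 2.450000
t=2: π = [0.2986, 0.1921, 0.3403, 0.1690], E[r] = 1.4306, γ^t·E[r] = 1.158750, running G = 3.608750
t=3: π = [0.2980, 0.1914, 0.3530, 0.1576], E[r] = 1.4132, γ^t·E[r] = 1.030219, running G = 4.638969
t=4: π = [0.3031, 0.1884, 0.3539, 0.1546], E[r] = 1.4235, γ^t·E[r] = 0.933968, running G = 5.572937

G = 5.5729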